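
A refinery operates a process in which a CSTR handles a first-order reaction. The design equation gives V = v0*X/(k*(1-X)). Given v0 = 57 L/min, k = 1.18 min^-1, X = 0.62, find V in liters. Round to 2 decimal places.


V = v0 * X / (k * (1 - X))
V = 57 * 0.62 / (1.18 * (1 - 0.62))
V = 35.34 / (1.18 * 0.38)
V = 35.34 / 0.4484
V = 78.81 L


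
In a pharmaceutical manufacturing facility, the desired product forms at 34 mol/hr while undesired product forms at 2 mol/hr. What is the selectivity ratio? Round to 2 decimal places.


S = desired product rate / undesired product rate
S = 34 / 2
S = 17.00


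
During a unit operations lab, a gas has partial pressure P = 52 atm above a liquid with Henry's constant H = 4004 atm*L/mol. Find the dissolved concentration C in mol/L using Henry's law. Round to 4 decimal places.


C = P / H
C = 52 / 4004
C = 0.0130 mol/L


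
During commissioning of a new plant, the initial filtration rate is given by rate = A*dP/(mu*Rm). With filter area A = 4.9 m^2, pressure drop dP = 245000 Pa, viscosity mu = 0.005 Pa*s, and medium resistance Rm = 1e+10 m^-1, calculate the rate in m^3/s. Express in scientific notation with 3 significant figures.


rate = A * dP / (mu * Rm)
rate = 4.9 * 245000 / (0.005 * 1e+10)
rate = 1200500.0 / 5.000e+07
rate = 2.40e-02 m^3/s


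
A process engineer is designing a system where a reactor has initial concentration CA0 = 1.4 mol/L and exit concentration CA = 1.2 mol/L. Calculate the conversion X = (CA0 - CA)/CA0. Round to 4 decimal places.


X = (CA0 - CA) / CA0
X = (1.4 - 1.2) / 1.4
X = 0.2 / 1.4
X = 0.1429


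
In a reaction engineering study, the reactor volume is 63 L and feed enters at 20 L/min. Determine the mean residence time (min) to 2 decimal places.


tau = V / v0
tau = 63 / 20
tau = 3.15 min


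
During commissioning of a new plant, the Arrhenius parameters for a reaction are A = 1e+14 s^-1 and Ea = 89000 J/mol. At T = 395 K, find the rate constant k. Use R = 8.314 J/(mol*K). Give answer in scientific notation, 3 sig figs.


k = A * exp(-Ea/(R*T))
k = 1e+14 * exp(-89000 / (8.314 * 395))
k = 1e+14 * exp(-27.100849)
k = 1.70e+02


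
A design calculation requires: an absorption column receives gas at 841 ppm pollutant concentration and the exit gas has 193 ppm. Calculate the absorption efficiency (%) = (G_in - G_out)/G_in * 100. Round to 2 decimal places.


Efficiency = (G_in - G_out) / G_in * 100%
Efficiency = (841 - 193) / 841 * 100
Efficiency = 648 / 841 * 100
Efficiency = 77.05%


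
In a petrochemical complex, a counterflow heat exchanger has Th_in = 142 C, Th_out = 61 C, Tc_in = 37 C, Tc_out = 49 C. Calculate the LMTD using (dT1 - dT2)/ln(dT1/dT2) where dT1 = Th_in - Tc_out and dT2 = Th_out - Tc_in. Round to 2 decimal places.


dT1 = Th_in - Tc_out = 142 - 49 = 93
dT2 = Th_out - Tc_in = 61 - 37 = 24
LMTD = (dT1 - dT2) / ln(dT1/dT2)
LMTD = (93 - 24) / ln(93/24)
LMTD = 50.94 K


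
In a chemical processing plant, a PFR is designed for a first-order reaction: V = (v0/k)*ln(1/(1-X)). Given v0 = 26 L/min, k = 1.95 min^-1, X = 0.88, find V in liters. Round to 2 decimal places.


V = (v0/k) * ln(1/(1-X))
V = (26/1.95) * ln(1/(1-0.88))
V = 13.333333 * ln(8.333333)
V = 13.333333 * 2.120263
V = 28.27 L


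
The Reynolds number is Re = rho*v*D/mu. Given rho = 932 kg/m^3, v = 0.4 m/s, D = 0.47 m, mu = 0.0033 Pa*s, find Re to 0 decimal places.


Re = rho * v * D / mu
Re = 932 * 0.4 * 0.47 / 0.0033
Re = 175.216 / 0.0033
Re = 53096


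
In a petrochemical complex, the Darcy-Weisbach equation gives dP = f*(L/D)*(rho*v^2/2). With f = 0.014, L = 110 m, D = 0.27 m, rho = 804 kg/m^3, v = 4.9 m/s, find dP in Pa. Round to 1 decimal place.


dP = f * (L/D) * (rho*v^2/2)
dP = 0.014 * (110/0.27) * (804*4.9^2/2)
L/D = 407.40740741
rho*v^2/2 = 804*24.01/2 = 9652.02
dP = 0.014 * 407.40740741 * 9652.02
dP = 55052.3 Pa


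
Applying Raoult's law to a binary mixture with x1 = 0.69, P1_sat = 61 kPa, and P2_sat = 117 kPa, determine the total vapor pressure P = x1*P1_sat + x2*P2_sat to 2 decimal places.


P = x1*P1_sat + x2*P2_sat
x2 = 1 - x1 = 1 - 0.69 = 0.31
P = 0.69*61 + 0.31*117
P = 42.09 + 36.27
P = 78.36 kPa


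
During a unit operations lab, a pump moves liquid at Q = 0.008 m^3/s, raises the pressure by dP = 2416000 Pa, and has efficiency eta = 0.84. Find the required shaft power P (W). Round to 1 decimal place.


P = Q * dP / eta
P = 0.008 * 2416000 / 0.84
P = 19328.0 / 0.84
P = 23009.5 W


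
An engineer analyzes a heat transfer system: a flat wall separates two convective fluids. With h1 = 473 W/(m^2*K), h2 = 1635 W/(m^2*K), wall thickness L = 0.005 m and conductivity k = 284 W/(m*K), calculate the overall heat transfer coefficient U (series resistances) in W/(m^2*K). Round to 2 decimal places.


1/U = 1/h1 + L/k + 1/h2
1/U = 1/473 + 0.005/284 + 1/1635
1/U = 0.0021141649 + 1.76056e-05 + 0.0006116208
1/U = 0.0027433913
U = 364.51 W/(m^2*K)


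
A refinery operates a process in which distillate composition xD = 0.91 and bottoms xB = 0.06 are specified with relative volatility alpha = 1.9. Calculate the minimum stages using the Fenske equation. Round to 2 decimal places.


N_min = ln((xD*(1-xB))/(xB*(1-xD))) / ln(alpha)
Numerator inside ln: 0.8554 / 0.0054 = 158.407407
ln(158.407407) = 5.06517
ln(alpha) = ln(1.9) = 0.641854
N_min = 5.06517 / 0.641854 = 7.89


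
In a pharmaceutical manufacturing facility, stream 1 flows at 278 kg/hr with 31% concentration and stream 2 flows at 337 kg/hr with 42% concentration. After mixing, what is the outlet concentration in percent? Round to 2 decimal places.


Mass balance on solute: F1*x1 + F2*x2 = F3*x3
F3 = F1 + F2 = 278 + 337 = 615 kg/hr
x3 = (F1*x1 + F2*x2)/F3
x3 = (278*0.31 + 337*0.42) / 615
x3 = 37.03%


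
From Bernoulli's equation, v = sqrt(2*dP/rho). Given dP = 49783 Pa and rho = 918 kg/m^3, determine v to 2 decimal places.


v = sqrt(2*dP/rho)
v = sqrt(2*49783/918)
v = sqrt(108.459695)
v = 10.41 m/s


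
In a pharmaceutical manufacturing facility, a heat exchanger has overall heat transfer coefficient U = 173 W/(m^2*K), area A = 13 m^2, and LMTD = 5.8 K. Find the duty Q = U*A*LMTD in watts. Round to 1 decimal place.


Q = U * A * LMTD
Q = 173 * 13 * 5.8
Q = 13044.2 W


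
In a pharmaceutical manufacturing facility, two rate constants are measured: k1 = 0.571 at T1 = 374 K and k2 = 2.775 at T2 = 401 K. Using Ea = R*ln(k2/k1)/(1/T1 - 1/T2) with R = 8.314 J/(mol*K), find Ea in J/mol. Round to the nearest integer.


Ea = R * ln(k2/k1) / (1/T1 - 1/T2)
ln(k2/k1) = ln(2.775/0.571) = 1.5810168
1/T1 - 1/T2 = 1/374 - 1/401 = 0.000180031205
Ea = 8.314 * 1.5810168 / 0.000180031205
Ea = 73013 J/mol


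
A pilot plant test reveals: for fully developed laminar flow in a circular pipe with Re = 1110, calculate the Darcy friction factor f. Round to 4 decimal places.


f = 64 / Re
f = 64 / 1110
f = 0.0577


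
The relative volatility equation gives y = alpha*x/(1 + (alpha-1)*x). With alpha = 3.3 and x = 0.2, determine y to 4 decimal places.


y = alpha*x / (1 + (alpha-1)*x)
y = 3.3*0.2 / (1 + (3.3-1)*0.2)
y = 0.66 / (1 + 0.46)
y = 0.66 / 1.46
y = 0.4521


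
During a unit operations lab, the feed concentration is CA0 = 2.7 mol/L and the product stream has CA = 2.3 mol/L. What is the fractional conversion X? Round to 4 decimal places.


X = (CA0 - CA) / CA0
X = (2.7 - 2.3) / 2.7
X = 0.4 / 2.7
X = 0.1481


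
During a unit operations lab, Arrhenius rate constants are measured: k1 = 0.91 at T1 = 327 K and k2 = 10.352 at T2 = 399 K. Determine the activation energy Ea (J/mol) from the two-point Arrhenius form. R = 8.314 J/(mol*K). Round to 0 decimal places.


Ea = R * ln(k2/k1) / (1/T1 - 1/T2)
ln(k2/k1) = ln(10.352/0.91) = 2.4314904
1/T1 - 1/T2 = 1/327 - 1/399 = 0.000551838311
Ea = 8.314 * 2.4314904 / 0.000551838311
Ea = 36633 J/mol


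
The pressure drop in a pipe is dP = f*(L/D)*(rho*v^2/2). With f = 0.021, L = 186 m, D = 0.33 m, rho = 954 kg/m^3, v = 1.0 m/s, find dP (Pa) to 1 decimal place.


dP = f * (L/D) * (rho*v^2/2)
dP = 0.021 * (186/0.33) * (954*1.0^2/2)
L/D = 563.63636364
rho*v^2/2 = 954*1.0/2 = 477.0
dP = 0.021 * 563.63636364 * 477.0
dP = 5645.9 Pa


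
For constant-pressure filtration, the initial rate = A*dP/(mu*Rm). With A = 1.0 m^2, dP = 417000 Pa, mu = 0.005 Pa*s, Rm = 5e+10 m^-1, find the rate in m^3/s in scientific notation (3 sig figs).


rate = A * dP / (mu * Rm)
rate = 1.0 * 417000 / (0.005 * 5e+10)
rate = 417000.0 / 2.500e+08
rate = 1.67e-03 m^3/s


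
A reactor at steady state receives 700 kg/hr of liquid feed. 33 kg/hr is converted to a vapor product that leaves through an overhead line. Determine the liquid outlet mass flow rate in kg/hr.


Steady-state mass balance on the main outlet: F_out = F_in - F_removed
F_out = 700 - 33
F_out = 667 kg/hr


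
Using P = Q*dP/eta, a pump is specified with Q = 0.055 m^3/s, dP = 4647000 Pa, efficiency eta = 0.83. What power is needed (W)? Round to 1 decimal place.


P = Q * dP / eta
P = 0.055 * 4647000 / 0.83
P = 255585.0 / 0.83
P = 307933.7 W


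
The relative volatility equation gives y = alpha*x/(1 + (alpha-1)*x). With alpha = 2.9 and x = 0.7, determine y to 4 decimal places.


y = alpha*x / (1 + (alpha-1)*x)
y = 2.9*0.7 / (1 + (2.9-1)*0.7)
y = 2.03 / (1 + 1.33)
y = 2.03 / 2.33
y = 0.8712


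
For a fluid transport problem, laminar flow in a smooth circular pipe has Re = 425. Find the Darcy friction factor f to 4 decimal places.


f = 64 / Re
f = 64 / 425
f = 0.1506


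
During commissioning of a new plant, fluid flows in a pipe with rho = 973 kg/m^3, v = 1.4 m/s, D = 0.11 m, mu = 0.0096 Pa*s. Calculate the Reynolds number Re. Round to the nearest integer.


Re = rho * v * D / mu
Re = 973 * 1.4 * 0.11 / 0.0096
Re = 149.842 / 0.0096
Re = 15609


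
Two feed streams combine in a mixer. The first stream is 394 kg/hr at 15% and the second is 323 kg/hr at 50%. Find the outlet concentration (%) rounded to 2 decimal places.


Mass balance on solute: F1*x1 + F2*x2 = F3*x3
F3 = F1 + F2 = 394 + 323 = 717 kg/hr
x3 = (F1*x1 + F2*x2)/F3
x3 = (394*0.15 + 323*0.5) / 717
x3 = 30.77%


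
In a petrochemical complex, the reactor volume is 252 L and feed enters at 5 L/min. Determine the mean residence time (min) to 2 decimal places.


tau = V / v0
tau = 252 / 5
tau = 50.40 min


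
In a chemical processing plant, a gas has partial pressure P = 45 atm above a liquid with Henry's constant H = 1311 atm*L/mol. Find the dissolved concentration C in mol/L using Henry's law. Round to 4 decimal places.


C = P / H
C = 45 / 1311
C = 0.0343 mol/L


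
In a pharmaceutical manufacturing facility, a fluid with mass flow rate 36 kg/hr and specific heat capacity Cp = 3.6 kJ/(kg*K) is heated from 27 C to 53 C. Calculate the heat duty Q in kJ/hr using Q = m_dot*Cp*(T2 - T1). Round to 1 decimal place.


Q = m_dot * Cp * (T2 - T1)
Q = 36 * 3.6 * (53 - 27)
Q = 36 * 3.6 * 26
Q = 3369.6 kJ/hr


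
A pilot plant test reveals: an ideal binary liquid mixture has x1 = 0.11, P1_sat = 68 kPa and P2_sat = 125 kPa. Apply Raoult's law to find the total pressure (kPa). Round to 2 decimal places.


P = x1*P1_sat + x2*P2_sat
x2 = 1 - x1 = 1 - 0.11 = 0.89
P = 0.11*68 + 0.89*125
P = 7.48 + 111.25
P = 118.73 kPa


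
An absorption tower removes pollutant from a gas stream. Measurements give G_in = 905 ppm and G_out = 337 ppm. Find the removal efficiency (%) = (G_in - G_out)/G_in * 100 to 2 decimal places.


Efficiency = (G_in - G_out) / G_in * 100%
Efficiency = (905 - 337) / 905 * 100
Efficiency = 568 / 905 * 100
Efficiency = 62.76%


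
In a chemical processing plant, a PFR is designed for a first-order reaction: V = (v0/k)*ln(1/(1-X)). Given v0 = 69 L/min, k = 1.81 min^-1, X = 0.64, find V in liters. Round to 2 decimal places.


V = (v0/k) * ln(1/(1-X))
V = (69/1.81) * ln(1/(1-0.64))
V = 38.121547 * ln(2.777778)
V = 38.121547 * 1.021651
V = 38.95 L


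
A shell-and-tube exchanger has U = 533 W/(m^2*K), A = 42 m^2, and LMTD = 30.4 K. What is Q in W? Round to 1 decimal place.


Q = U * A * LMTD
Q = 533 * 42 * 30.4
Q = 680534.4 W


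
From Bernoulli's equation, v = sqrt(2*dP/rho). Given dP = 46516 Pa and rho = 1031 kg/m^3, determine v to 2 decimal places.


v = sqrt(2*dP/rho)
v = sqrt(2*46516/1031)
v = sqrt(90.234724)
v = 9.50 m/s


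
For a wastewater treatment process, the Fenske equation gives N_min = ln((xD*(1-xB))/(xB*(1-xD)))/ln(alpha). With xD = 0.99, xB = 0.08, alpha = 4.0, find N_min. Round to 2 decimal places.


N_min = ln((xD*(1-xB))/(xB*(1-xD))) / ln(alpha)
Numerator inside ln: 0.9108 / 0.0008 = 1138.5
ln(1138.5) = 7.037467
ln(alpha) = ln(4.0) = 1.386294
N_min = 7.037467 / 1.386294 = 5.08


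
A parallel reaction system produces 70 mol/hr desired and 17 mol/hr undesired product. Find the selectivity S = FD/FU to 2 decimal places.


S = desired product rate / undesired product rate
S = 70 / 17
S = 4.12


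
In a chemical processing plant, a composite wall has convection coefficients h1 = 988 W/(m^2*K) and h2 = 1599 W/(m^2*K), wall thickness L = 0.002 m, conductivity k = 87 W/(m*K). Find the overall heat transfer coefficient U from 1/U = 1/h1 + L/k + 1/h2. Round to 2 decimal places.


1/U = 1/h1 + L/k + 1/h2
1/U = 1/988 + 0.002/87 + 1/1599
1/U = 0.0010121457 + 2.29885e-05 + 0.0006253909
1/U = 0.0016605251
U = 602.22 W/(m^2*K)


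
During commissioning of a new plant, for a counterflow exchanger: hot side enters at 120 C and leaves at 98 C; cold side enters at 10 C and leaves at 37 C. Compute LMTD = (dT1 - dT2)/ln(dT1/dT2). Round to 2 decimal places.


dT1 = Th_in - Tc_out = 120 - 37 = 83
dT2 = Th_out - Tc_in = 98 - 10 = 88
LMTD = (dT1 - dT2) / ln(dT1/dT2)
LMTD = (83 - 88) / ln(83/88)
LMTD = 85.48 K


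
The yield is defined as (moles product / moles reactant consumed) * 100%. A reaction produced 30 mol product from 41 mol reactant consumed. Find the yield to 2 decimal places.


Yield = (moles product / moles consumed) * 100%
Yield = (30 / 41) * 100
Yield = 0.7317 * 100
Yield = 73.17%


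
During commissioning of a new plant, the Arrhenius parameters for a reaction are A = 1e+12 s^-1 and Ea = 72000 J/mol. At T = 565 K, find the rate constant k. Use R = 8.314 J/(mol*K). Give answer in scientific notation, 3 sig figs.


k = A * exp(-Ea/(R*T))
k = 1e+12 * exp(-72000 / (8.314 * 565))
k = 1e+12 * exp(-15.327595)
k = 2.20e+05


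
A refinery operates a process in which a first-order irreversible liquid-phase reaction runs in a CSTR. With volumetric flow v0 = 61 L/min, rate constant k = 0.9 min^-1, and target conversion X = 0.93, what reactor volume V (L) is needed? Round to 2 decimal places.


V = v0 * X / (k * (1 - X))
V = 61 * 0.93 / (0.9 * (1 - 0.93))
V = 56.73 / (0.9 * 0.07)
V = 56.73 / 0.063
V = 900.48 L


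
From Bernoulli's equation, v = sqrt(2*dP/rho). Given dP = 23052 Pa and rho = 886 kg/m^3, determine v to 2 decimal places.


v = sqrt(2*dP/rho)
v = sqrt(2*23052/886)
v = sqrt(52.036117)
v = 7.21 m/s


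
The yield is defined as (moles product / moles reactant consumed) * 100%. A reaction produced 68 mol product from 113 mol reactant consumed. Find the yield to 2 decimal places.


Yield = (moles product / moles consumed) * 100%
Yield = (68 / 113) * 100
Yield = 0.6018 * 100
Yield = 60.18%


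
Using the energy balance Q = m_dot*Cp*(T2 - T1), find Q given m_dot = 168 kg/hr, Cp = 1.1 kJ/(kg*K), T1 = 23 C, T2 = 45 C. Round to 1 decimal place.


Q = m_dot * Cp * (T2 - T1)
Q = 168 * 1.1 * (45 - 23)
Q = 168 * 1.1 * 22
Q = 4065.6 kJ/hr


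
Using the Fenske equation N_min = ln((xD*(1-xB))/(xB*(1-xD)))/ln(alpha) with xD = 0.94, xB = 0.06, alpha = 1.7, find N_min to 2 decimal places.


N_min = ln((xD*(1-xB))/(xB*(1-xD))) / ln(alpha)
Numerator inside ln: 0.8836 / 0.0036 = 245.444444
ln(245.444444) = 5.503071
ln(alpha) = ln(1.7) = 0.530628
N_min = 5.503071 / 0.530628 = 10.37


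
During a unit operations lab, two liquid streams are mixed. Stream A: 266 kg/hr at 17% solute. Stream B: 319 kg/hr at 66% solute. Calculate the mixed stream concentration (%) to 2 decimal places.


Mass balance on solute: F1*x1 + F2*x2 = F3*x3
F3 = F1 + F2 = 266 + 319 = 585 kg/hr
x3 = (F1*x1 + F2*x2)/F3
x3 = (266*0.17 + 319*0.66) / 585
x3 = 43.72%


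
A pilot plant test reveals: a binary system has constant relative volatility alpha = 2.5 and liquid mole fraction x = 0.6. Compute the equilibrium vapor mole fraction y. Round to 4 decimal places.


y = alpha*x / (1 + (alpha-1)*x)
y = 2.5*0.6 / (1 + (2.5-1)*0.6)
y = 1.5 / (1 + 0.9)
y = 1.5 / 1.9
y = 0.7895


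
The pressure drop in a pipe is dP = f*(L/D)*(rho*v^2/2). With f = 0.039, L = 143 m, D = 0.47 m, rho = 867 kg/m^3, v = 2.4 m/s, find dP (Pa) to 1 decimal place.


dP = f * (L/D) * (rho*v^2/2)
dP = 0.039 * (143/0.47) * (867*2.4^2/2)
L/D = 304.25531915
rho*v^2/2 = 867*5.76/2 = 2496.96
dP = 0.039 * 304.25531915 * 2496.96
dP = 29628.8 Pa


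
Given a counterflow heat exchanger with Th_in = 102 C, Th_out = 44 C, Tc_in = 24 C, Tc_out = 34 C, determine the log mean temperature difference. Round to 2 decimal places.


dT1 = Th_in - Tc_out = 102 - 34 = 68
dT2 = Th_out - Tc_in = 44 - 24 = 20
LMTD = (dT1 - dT2) / ln(dT1/dT2)
LMTD = (68 - 20) / ln(68/20)
LMTD = 39.22 K


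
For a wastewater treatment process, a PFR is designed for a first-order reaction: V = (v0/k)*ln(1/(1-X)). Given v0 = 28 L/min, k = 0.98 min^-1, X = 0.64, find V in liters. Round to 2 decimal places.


V = (v0/k) * ln(1/(1-X))
V = (28/0.98) * ln(1/(1-0.64))
V = 28.571429 * ln(2.777778)
V = 28.571429 * 1.021651
V = 29.19 L


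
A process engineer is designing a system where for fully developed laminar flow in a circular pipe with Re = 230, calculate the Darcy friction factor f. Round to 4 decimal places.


f = 64 / Re
f = 64 / 230
f = 0.2783


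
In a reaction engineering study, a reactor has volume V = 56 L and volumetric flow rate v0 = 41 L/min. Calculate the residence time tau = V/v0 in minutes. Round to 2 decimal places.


tau = V / v0
tau = 56 / 41
tau = 1.37 min


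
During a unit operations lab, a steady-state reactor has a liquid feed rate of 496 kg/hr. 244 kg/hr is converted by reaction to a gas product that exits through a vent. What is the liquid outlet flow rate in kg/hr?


Steady-state mass balance on the main outlet: F_out = F_in - F_removed
F_out = 496 - 244
F_out = 252 kg/hr


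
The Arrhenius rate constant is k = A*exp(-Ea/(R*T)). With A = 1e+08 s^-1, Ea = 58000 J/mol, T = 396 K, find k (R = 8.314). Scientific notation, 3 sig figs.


k = A * exp(-Ea/(R*T))
k = 1e+08 * exp(-58000 / (8.314 * 396))
k = 1e+08 * exp(-17.616628)
k = 2.23e+00


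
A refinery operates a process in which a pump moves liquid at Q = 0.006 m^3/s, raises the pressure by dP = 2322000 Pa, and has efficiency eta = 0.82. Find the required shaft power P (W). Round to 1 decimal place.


P = Q * dP / eta
P = 0.006 * 2322000 / 0.82
P = 13932.0 / 0.82
P = 16990.2 W


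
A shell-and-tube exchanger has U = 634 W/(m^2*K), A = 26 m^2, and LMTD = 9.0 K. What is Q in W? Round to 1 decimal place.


Q = U * A * LMTD
Q = 634 * 26 * 9.0
Q = 148356.0 W


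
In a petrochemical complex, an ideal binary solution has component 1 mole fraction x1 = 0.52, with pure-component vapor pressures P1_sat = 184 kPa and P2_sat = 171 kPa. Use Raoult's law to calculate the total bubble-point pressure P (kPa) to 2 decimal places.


P = x1*P1_sat + x2*P2_sat
x2 = 1 - x1 = 1 - 0.52 = 0.48
P = 0.52*184 + 0.48*171
P = 95.68 + 82.08
P = 177.76 kPa


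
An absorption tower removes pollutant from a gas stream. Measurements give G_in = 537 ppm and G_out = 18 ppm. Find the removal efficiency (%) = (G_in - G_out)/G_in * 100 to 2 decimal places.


Efficiency = (G_in - G_out) / G_in * 100%
Efficiency = (537 - 18) / 537 * 100
Efficiency = 519 / 537 * 100
Efficiency = 96.65%


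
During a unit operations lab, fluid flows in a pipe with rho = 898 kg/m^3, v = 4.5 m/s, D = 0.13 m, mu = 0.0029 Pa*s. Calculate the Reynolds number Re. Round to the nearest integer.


Re = rho * v * D / mu
Re = 898 * 4.5 * 0.13 / 0.0029
Re = 525.33 / 0.0029
Re = 181148


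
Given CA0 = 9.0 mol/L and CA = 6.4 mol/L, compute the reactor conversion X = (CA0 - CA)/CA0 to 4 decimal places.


X = (CA0 - CA) / CA0
X = (9.0 - 6.4) / 9.0
X = 2.6 / 9.0
X = 0.2889


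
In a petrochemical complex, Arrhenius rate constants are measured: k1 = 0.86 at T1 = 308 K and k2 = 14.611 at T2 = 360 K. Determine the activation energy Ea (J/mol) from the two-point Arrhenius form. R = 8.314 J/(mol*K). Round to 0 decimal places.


Ea = R * ln(k2/k1) / (1/T1 - 1/T2)
ln(k2/k1) = ln(14.611/0.86) = 2.8325976
1/T1 - 1/T2 = 1/308 - 1/360 = 0.000468975469
Ea = 8.314 * 2.8325976 / 0.000468975469
Ea = 50216 J/mol


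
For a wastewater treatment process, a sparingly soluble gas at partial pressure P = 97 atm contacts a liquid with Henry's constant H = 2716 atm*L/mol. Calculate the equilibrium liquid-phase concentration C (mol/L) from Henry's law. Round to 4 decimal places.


C = P / H
C = 97 / 2716
C = 0.0357 mol/L


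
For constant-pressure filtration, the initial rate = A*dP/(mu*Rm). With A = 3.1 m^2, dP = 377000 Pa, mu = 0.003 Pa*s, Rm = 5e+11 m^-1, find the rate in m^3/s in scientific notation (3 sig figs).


rate = A * dP / (mu * Rm)
rate = 3.1 * 377000 / (0.003 * 5e+11)
rate = 1168700.0 / 1.500e+09
rate = 7.79e-04 m^3/s


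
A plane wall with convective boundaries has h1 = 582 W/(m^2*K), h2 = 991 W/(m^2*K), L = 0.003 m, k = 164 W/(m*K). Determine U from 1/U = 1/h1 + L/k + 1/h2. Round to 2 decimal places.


1/U = 1/h1 + L/k + 1/h2
1/U = 1/582 + 0.003/164 + 1/991
1/U = 0.0017182131 + 1.82927e-05 + 0.0010090817
1/U = 0.0027455875
U = 364.22 W/(m^2*K)


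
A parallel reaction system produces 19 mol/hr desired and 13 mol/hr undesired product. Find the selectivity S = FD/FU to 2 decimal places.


S = desired product rate / undesired product rate
S = 19 / 13
S = 1.46


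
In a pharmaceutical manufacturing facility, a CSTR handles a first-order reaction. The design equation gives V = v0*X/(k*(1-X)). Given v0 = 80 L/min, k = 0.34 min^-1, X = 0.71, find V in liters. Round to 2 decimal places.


V = v0 * X / (k * (1 - X))
V = 80 * 0.71 / (0.34 * (1 - 0.71))
V = 56.8 / (0.34 * 0.29)
V = 56.8 / 0.0986
V = 576.06 L


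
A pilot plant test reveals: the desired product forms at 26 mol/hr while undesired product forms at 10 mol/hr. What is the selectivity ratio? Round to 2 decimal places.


S = desired product rate / undesired product rate
S = 26 / 10
S = 2.60


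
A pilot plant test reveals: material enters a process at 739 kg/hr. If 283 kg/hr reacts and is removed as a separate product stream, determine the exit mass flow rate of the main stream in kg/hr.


Steady-state mass balance on the main outlet: F_out = F_in - F_removed
F_out = 739 - 283
F_out = 456 kg/hr


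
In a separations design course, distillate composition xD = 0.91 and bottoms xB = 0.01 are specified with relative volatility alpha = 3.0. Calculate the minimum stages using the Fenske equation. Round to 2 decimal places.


N_min = ln((xD*(1-xB))/(xB*(1-xD))) / ln(alpha)
Numerator inside ln: 0.9009 / 0.0009 = 1001.0
ln(1001.0) = 6.908755
ln(alpha) = ln(3.0) = 1.098612
N_min = 6.908755 / 1.098612 = 6.29


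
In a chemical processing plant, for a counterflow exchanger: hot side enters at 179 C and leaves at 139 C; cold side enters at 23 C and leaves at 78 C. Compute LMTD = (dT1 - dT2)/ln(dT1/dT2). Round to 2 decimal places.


dT1 = Th_in - Tc_out = 179 - 78 = 101
dT2 = Th_out - Tc_in = 139 - 23 = 116
LMTD = (dT1 - dT2) / ln(dT1/dT2)
LMTD = (101 - 116) / ln(101/116)
LMTD = 108.33 K


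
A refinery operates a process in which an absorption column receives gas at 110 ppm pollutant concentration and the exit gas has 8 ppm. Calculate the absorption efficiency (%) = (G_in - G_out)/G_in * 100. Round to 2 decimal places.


Efficiency = (G_in - G_out) / G_in * 100%
Efficiency = (110 - 8) / 110 * 100
Efficiency = 102 / 110 * 100
Efficiency = 92.73%


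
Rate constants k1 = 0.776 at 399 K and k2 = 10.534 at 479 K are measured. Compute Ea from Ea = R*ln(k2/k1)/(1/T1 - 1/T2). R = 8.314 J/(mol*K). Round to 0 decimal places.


Ea = R * ln(k2/k1) / (1/T1 - 1/T2)
ln(k2/k1) = ln(10.534/0.776) = 2.6082109
1/T1 - 1/T2 = 1/399 - 1/479 = 0.000418582992
Ea = 8.314 * 2.6082109 / 0.000418582992
Ea = 51805 J/mol


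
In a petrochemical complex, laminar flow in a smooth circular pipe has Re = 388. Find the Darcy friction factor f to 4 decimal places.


f = 64 / Re
f = 64 / 388
f = 0.1649


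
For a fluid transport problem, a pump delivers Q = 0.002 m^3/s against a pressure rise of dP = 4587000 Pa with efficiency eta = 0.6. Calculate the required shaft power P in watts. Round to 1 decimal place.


P = Q * dP / eta
P = 0.002 * 4587000 / 0.6
P = 9174.0 / 0.6
P = 15290.0 W


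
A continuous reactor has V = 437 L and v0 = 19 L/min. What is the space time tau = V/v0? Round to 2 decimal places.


tau = V / v0
tau = 437 / 19
tau = 23.00 min


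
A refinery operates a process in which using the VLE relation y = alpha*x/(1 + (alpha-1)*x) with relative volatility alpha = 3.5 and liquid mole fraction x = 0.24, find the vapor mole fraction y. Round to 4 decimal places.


y = alpha*x / (1 + (alpha-1)*x)
y = 3.5*0.24 / (1 + (3.5-1)*0.24)
y = 0.84 / (1 + 0.6)
y = 0.84 / 1.6
y = 0.5250


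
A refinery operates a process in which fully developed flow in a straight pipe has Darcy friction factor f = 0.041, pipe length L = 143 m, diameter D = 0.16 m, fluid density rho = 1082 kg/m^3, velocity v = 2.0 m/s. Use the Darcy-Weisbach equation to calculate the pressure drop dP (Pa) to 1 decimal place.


dP = f * (L/D) * (rho*v^2/2)
dP = 0.041 * (143/0.16) * (1082*2.0^2/2)
L/D = 893.75
rho*v^2/2 = 1082*4.0/2 = 2164.0
dP = 0.041 * 893.75 * 2164.0
dP = 79297.1 Pa


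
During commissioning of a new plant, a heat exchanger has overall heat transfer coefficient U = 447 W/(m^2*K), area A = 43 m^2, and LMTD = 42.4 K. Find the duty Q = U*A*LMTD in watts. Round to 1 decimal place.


Q = U * A * LMTD
Q = 447 * 43 * 42.4
Q = 814970.4 W


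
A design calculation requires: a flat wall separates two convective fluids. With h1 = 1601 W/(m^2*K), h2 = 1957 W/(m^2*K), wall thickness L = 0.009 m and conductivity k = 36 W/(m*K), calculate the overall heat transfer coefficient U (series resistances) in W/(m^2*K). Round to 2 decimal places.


1/U = 1/h1 + L/k + 1/h2
1/U = 1/1601 + 0.009/36 + 1/1957
1/U = 0.0006246096 + 0.00025 + 0.0005109862
1/U = 0.0013855958
U = 721.71 W/(m^2*K)


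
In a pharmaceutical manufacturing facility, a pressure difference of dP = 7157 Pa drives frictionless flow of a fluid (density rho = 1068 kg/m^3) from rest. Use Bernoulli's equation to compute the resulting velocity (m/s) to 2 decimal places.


v = sqrt(2*dP/rho)
v = sqrt(2*7157/1068)
v = sqrt(13.402622)
v = 3.66 m/s


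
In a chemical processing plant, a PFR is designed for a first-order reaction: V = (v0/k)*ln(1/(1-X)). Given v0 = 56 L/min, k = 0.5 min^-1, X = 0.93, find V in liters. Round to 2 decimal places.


V = (v0/k) * ln(1/(1-X))
V = (56/0.5) * ln(1/(1-0.93))
V = 112.0 * ln(14.285714)
V = 112.0 * 2.65926
V = 297.84 L


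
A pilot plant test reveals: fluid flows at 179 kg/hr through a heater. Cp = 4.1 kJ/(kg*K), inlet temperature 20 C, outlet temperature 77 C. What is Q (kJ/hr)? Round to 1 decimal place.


Q = m_dot * Cp * (T2 - T1)
Q = 179 * 4.1 * (77 - 20)
Q = 179 * 4.1 * 57
Q = 41832.3 kJ/hr


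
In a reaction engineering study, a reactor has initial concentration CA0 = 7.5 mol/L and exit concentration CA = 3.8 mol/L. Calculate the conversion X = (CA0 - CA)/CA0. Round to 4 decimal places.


X = (CA0 - CA) / CA0
X = (7.5 - 3.8) / 7.5
X = 3.7 / 7.5
X = 0.4933


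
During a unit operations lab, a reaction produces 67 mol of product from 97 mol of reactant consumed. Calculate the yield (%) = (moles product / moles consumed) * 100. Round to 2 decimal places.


Yield = (moles product / moles consumed) * 100%
Yield = (67 / 97) * 100
Yield = 0.6907 * 100
Yield = 69.07%


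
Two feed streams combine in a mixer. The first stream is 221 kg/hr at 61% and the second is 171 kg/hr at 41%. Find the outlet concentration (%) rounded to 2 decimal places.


Mass balance on solute: F1*x1 + F2*x2 = F3*x3
F3 = F1 + F2 = 221 + 171 = 392 kg/hr
x3 = (F1*x1 + F2*x2)/F3
x3 = (221*0.61 + 171*0.41) / 392
x3 = 52.28%


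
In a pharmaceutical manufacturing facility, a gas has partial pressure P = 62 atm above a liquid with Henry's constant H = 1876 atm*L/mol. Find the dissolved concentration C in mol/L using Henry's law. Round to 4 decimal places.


C = P / H
C = 62 / 1876
C = 0.0330 mol/L


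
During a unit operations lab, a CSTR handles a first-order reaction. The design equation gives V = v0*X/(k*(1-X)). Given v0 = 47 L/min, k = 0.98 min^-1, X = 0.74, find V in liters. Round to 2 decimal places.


V = v0 * X / (k * (1 - X))
V = 47 * 0.74 / (0.98 * (1 - 0.74))
V = 34.78 / (0.98 * 0.26)
V = 34.78 / 0.2548
V = 136.50 L


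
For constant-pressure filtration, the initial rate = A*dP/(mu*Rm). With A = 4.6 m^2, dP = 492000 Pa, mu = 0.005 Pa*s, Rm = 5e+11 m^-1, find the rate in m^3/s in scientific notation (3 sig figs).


rate = A * dP / (mu * Rm)
rate = 4.6 * 492000 / (0.005 * 5e+11)
rate = 2263200.0 / 2.500e+09
rate = 9.05e-04 m^3/s


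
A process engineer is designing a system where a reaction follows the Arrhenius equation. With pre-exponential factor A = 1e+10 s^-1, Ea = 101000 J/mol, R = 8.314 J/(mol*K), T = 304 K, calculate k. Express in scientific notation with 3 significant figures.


k = A * exp(-Ea/(R*T))
k = 1e+10 * exp(-101000 / (8.314 * 304))
k = 1e+10 * exp(-39.961131)
k = 4.42e-08


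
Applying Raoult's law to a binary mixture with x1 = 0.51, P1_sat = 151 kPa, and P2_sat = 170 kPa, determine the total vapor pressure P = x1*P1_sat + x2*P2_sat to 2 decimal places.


P = x1*P1_sat + x2*P2_sat
x2 = 1 - x1 = 1 - 0.51 = 0.49
P = 0.51*151 + 0.49*170
P = 77.01 + 83.3
P = 160.31 kPa


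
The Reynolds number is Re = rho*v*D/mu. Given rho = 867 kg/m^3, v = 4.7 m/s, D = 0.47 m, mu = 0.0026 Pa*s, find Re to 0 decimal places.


Re = rho * v * D / mu
Re = 867 * 4.7 * 0.47 / 0.0026
Re = 1915.203 / 0.0026
Re = 736617


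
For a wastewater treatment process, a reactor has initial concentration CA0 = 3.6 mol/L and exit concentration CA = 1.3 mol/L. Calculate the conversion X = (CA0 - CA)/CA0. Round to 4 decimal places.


X = (CA0 - CA) / CA0
X = (3.6 - 1.3) / 3.6
X = 2.3 / 3.6
X = 0.6389


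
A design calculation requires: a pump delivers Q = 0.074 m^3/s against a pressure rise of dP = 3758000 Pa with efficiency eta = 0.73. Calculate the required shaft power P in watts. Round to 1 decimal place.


P = Q * dP / eta
P = 0.074 * 3758000 / 0.73
P = 278092.0 / 0.73
P = 380947.9 W


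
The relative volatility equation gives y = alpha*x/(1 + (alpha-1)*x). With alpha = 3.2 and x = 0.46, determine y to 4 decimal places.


y = alpha*x / (1 + (alpha-1)*x)
y = 3.2*0.46 / (1 + (3.2-1)*0.46)
y = 1.472 / (1 + 1.012)
y = 1.472 / 2.012
y = 0.7316


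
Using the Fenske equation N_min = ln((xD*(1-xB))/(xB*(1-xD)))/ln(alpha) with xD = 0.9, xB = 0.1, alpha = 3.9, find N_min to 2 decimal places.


N_min = ln((xD*(1-xB))/(xB*(1-xD))) / ln(alpha)
Numerator inside ln: 0.81 / 0.01 = 81.0
ln(81.0) = 4.394449
ln(alpha) = ln(3.9) = 1.360977
N_min = 4.394449 / 1.360977 = 3.23


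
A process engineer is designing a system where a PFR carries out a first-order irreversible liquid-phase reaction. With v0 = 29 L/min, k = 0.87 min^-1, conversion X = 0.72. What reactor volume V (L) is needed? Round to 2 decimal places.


V = (v0/k) * ln(1/(1-X))
V = (29/0.87) * ln(1/(1-0.72))
V = 33.333333 * ln(3.571429)
V = 33.333333 * 1.272966
V = 42.43 L


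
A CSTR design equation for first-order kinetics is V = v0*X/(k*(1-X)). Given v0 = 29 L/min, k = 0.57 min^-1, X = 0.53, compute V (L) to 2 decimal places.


V = v0 * X / (k * (1 - X))
V = 29 * 0.53 / (0.57 * (1 - 0.53))
V = 15.37 / (0.57 * 0.47)
V = 15.37 / 0.2679
V = 57.37 L


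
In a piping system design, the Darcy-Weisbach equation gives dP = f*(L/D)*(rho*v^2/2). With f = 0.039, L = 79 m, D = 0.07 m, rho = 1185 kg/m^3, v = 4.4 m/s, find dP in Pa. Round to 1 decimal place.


dP = f * (L/D) * (rho*v^2/2)
dP = 0.039 * (79/0.07) * (1185*4.4^2/2)
L/D = 1128.57142857
rho*v^2/2 = 1185*19.36/2 = 11470.8
dP = 0.039 * 1128.57142857 * 11470.8
dP = 504879.1 Pa


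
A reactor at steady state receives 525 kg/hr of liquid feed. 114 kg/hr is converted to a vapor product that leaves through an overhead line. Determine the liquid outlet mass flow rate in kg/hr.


Steady-state mass balance on the main outlet: F_out = F_in - F_removed
F_out = 525 - 114
F_out = 411 kg/hr


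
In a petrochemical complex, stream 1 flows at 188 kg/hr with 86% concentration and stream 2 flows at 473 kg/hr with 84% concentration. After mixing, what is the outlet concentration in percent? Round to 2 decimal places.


Mass balance on solute: F1*x1 + F2*x2 = F3*x3
F3 = F1 + F2 = 188 + 473 = 661 kg/hr
x3 = (F1*x1 + F2*x2)/F3
x3 = (188*0.86 + 473*0.84) / 661
x3 = 84.57%


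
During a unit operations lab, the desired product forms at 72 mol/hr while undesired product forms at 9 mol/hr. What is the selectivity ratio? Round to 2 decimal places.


S = desired product rate / undesired product rate
S = 72 / 9
S = 8.00


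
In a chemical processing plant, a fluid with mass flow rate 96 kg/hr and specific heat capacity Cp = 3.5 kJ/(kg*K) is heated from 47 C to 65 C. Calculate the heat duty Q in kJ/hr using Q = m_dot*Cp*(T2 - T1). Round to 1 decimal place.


Q = m_dot * Cp * (T2 - T1)
Q = 96 * 3.5 * (65 - 47)
Q = 96 * 3.5 * 18
Q = 6048.0 kJ/hr


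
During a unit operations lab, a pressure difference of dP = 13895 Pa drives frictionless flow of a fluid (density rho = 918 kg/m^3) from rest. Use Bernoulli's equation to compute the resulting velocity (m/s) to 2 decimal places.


v = sqrt(2*dP/rho)
v = sqrt(2*13895/918)
v = sqrt(30.272331)
v = 5.50 m/s


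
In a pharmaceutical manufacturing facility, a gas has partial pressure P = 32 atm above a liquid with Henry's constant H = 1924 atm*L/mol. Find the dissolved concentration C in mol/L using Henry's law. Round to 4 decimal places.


C = P / H
C = 32 / 1924
C = 0.0166 mol/L


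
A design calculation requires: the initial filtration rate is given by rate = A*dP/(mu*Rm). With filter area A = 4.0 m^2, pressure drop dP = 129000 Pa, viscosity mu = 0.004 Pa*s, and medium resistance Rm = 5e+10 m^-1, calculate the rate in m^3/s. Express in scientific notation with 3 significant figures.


rate = A * dP / (mu * Rm)
rate = 4.0 * 129000 / (0.004 * 5e+10)
rate = 516000.0 / 2.000e+08
rate = 2.58e-03 m^3/s


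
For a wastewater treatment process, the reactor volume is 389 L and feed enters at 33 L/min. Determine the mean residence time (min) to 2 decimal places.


tau = V / v0
tau = 389 / 33
tau = 11.79 min


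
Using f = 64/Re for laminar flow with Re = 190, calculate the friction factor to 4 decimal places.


f = 64 / Re
f = 64 / 190
f = 0.3368


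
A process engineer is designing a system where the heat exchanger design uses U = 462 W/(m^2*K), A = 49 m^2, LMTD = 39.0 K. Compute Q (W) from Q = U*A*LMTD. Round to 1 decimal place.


Q = U * A * LMTD
Q = 462 * 49 * 39.0
Q = 882882.0 W


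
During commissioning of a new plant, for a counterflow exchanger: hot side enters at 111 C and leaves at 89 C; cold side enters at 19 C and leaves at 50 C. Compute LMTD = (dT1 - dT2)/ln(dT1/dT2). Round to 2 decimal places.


dT1 = Th_in - Tc_out = 111 - 50 = 61
dT2 = Th_out - Tc_in = 89 - 19 = 70
LMTD = (dT1 - dT2) / ln(dT1/dT2)
LMTD = (61 - 70) / ln(61/70)
LMTD = 65.40 K


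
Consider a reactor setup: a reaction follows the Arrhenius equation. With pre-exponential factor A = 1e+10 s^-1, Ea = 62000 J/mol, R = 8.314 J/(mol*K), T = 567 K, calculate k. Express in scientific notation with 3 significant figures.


k = A * exp(-Ea/(R*T))
k = 1e+10 * exp(-62000 / (8.314 * 567))
k = 1e+10 * exp(-13.152206)
k = 1.94e+04


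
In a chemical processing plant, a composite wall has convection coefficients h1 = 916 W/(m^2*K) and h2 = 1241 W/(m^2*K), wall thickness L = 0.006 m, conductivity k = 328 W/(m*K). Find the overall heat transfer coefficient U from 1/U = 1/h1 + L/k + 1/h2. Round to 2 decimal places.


1/U = 1/h1 + L/k + 1/h2
1/U = 1/916 + 0.006/328 + 1/1241
1/U = 0.0010917031 + 1.82927e-05 + 0.0008058018
1/U = 0.0019157976
U = 521.98 W/(m^2*K)


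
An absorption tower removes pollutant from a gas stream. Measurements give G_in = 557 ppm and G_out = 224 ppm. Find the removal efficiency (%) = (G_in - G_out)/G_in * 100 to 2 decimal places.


Efficiency = (G_in - G_out) / G_in * 100%
Efficiency = (557 - 224) / 557 * 100
Efficiency = 333 / 557 * 100
Efficiency = 59.78%


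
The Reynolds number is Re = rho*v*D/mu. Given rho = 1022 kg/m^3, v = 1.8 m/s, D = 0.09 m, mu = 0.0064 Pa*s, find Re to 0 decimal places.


Re = rho * v * D / mu
Re = 1022 * 1.8 * 0.09 / 0.0064
Re = 165.564 / 0.0064
Re = 25869


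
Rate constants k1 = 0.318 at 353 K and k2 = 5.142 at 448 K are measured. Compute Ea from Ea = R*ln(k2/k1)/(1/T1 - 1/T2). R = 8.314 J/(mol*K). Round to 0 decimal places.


Ea = R * ln(k2/k1) / (1/T1 - 1/T2)
ln(k2/k1) = ln(5.142/0.318) = 2.783146
1/T1 - 1/T2 = 1/353 - 1/448 = 0.000600718333
Ea = 8.314 * 2.783146 / 0.000600718333
Ea = 38519 J/mol


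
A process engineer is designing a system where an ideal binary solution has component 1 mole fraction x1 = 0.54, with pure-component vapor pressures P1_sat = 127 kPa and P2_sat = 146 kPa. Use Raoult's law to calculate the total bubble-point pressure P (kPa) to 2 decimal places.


P = x1*P1_sat + x2*P2_sat
x2 = 1 - x1 = 1 - 0.54 = 0.46
P = 0.54*127 + 0.46*146
P = 68.58 + 67.16
P = 135.74 kPa


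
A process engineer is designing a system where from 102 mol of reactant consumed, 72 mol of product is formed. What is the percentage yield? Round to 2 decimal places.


Yield = (moles product / moles consumed) * 100%
Yield = (72 / 102) * 100
Yield = 0.7059 * 100
Yield = 70.59%


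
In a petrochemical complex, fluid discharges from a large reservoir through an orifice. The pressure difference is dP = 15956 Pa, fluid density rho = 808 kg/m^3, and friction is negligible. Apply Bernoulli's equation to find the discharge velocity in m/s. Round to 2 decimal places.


v = sqrt(2*dP/rho)
v = sqrt(2*15956/808)
v = sqrt(39.49505)
v = 6.28 m/s


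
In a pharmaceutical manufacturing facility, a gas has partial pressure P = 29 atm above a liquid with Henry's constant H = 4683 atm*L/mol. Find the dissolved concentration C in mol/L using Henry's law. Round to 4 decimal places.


C = P / H
C = 29 / 4683
C = 0.0062 mol/L


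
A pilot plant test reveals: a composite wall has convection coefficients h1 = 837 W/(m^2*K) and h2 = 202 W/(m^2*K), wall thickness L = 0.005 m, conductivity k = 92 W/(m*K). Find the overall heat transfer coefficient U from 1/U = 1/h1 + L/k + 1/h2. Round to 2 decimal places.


1/U = 1/h1 + L/k + 1/h2
1/U = 1/837 + 0.005/92 + 1/202
1/U = 0.0011947431 + 5.43478e-05 + 0.004950495
1/U = 0.0061995859
U = 161.30 W/(m^2*K)


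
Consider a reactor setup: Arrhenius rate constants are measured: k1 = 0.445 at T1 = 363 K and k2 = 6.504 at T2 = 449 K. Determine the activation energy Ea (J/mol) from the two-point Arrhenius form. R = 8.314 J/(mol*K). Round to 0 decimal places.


Ea = R * ln(k2/k1) / (1/T1 - 1/T2)
ln(k2/k1) = ln(6.504/0.445) = 2.6820984
1/T1 - 1/T2 = 1/363 - 1/449 = 0.000527649444
Ea = 8.314 * 2.6820984 / 0.000527649444
Ea = 42261 J/mol


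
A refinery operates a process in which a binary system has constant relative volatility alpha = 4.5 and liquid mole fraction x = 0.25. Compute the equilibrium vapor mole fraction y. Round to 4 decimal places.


y = alpha*x / (1 + (alpha-1)*x)
y = 4.5*0.25 / (1 + (4.5-1)*0.25)
y = 1.125 / (1 + 0.875)
y = 1.125 / 1.875
y = 0.6000
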